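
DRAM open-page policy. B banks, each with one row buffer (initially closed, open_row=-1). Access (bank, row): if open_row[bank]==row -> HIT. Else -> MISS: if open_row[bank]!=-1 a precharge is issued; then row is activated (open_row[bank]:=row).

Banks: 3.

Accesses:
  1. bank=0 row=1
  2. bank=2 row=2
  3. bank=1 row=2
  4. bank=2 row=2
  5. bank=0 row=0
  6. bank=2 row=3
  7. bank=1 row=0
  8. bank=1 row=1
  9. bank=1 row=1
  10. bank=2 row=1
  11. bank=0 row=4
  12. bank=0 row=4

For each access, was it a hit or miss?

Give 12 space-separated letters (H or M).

Acc 1: bank0 row1 -> MISS (open row1); precharges=0
Acc 2: bank2 row2 -> MISS (open row2); precharges=0
Acc 3: bank1 row2 -> MISS (open row2); precharges=0
Acc 4: bank2 row2 -> HIT
Acc 5: bank0 row0 -> MISS (open row0); precharges=1
Acc 6: bank2 row3 -> MISS (open row3); precharges=2
Acc 7: bank1 row0 -> MISS (open row0); precharges=3
Acc 8: bank1 row1 -> MISS (open row1); precharges=4
Acc 9: bank1 row1 -> HIT
Acc 10: bank2 row1 -> MISS (open row1); precharges=5
Acc 11: bank0 row4 -> MISS (open row4); precharges=6
Acc 12: bank0 row4 -> HIT

Answer: M M M H M M M M H M M H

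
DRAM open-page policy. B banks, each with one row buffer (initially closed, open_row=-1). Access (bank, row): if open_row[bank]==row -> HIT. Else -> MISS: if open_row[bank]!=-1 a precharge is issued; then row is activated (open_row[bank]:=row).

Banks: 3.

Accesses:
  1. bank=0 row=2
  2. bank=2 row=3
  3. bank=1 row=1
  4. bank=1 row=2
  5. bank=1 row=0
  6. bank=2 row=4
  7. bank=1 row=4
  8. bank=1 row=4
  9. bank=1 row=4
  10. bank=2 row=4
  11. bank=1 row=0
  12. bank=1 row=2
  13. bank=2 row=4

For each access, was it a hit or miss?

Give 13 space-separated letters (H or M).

Acc 1: bank0 row2 -> MISS (open row2); precharges=0
Acc 2: bank2 row3 -> MISS (open row3); precharges=0
Acc 3: bank1 row1 -> MISS (open row1); precharges=0
Acc 4: bank1 row2 -> MISS (open row2); precharges=1
Acc 5: bank1 row0 -> MISS (open row0); precharges=2
Acc 6: bank2 row4 -> MISS (open row4); precharges=3
Acc 7: bank1 row4 -> MISS (open row4); precharges=4
Acc 8: bank1 row4 -> HIT
Acc 9: bank1 row4 -> HIT
Acc 10: bank2 row4 -> HIT
Acc 11: bank1 row0 -> MISS (open row0); precharges=5
Acc 12: bank1 row2 -> MISS (open row2); precharges=6
Acc 13: bank2 row4 -> HIT

Answer: M M M M M M M H H H M M H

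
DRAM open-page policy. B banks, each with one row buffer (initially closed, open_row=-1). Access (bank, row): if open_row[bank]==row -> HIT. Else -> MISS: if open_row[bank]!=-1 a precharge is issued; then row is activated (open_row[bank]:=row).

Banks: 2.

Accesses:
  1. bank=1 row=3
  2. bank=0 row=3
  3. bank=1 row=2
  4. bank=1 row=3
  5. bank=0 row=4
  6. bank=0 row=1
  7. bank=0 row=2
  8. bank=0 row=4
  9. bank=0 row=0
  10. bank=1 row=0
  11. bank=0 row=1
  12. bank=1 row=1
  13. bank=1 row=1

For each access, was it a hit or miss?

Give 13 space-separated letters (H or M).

Acc 1: bank1 row3 -> MISS (open row3); precharges=0
Acc 2: bank0 row3 -> MISS (open row3); precharges=0
Acc 3: bank1 row2 -> MISS (open row2); precharges=1
Acc 4: bank1 row3 -> MISS (open row3); precharges=2
Acc 5: bank0 row4 -> MISS (open row4); precharges=3
Acc 6: bank0 row1 -> MISS (open row1); precharges=4
Acc 7: bank0 row2 -> MISS (open row2); precharges=5
Acc 8: bank0 row4 -> MISS (open row4); precharges=6
Acc 9: bank0 row0 -> MISS (open row0); precharges=7
Acc 10: bank1 row0 -> MISS (open row0); precharges=8
Acc 11: bank0 row1 -> MISS (open row1); precharges=9
Acc 12: bank1 row1 -> MISS (open row1); precharges=10
Acc 13: bank1 row1 -> HIT

Answer: M M M M M M M M M M M M H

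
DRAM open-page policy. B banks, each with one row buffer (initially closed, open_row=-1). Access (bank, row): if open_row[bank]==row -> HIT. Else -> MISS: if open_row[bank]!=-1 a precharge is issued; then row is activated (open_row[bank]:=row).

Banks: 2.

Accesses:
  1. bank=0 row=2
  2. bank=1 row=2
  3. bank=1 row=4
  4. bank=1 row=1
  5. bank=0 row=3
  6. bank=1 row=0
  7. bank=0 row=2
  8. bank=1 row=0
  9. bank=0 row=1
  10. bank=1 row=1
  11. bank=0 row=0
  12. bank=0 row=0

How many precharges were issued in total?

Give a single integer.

Answer: 8

Derivation:
Acc 1: bank0 row2 -> MISS (open row2); precharges=0
Acc 2: bank1 row2 -> MISS (open row2); precharges=0
Acc 3: bank1 row4 -> MISS (open row4); precharges=1
Acc 4: bank1 row1 -> MISS (open row1); precharges=2
Acc 5: bank0 row3 -> MISS (open row3); precharges=3
Acc 6: bank1 row0 -> MISS (open row0); precharges=4
Acc 7: bank0 row2 -> MISS (open row2); precharges=5
Acc 8: bank1 row0 -> HIT
Acc 9: bank0 row1 -> MISS (open row1); precharges=6
Acc 10: bank1 row1 -> MISS (open row1); precharges=7
Acc 11: bank0 row0 -> MISS (open row0); precharges=8
Acc 12: bank0 row0 -> HIT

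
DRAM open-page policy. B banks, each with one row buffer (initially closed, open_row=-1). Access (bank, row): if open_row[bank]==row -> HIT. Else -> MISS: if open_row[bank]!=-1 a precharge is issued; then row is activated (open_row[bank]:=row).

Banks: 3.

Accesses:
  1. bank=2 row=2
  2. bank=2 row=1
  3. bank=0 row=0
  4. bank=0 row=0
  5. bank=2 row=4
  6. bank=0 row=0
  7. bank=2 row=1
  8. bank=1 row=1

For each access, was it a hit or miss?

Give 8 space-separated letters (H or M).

Acc 1: bank2 row2 -> MISS (open row2); precharges=0
Acc 2: bank2 row1 -> MISS (open row1); precharges=1
Acc 3: bank0 row0 -> MISS (open row0); precharges=1
Acc 4: bank0 row0 -> HIT
Acc 5: bank2 row4 -> MISS (open row4); precharges=2
Acc 6: bank0 row0 -> HIT
Acc 7: bank2 row1 -> MISS (open row1); precharges=3
Acc 8: bank1 row1 -> MISS (open row1); precharges=3

Answer: M M M H M H M M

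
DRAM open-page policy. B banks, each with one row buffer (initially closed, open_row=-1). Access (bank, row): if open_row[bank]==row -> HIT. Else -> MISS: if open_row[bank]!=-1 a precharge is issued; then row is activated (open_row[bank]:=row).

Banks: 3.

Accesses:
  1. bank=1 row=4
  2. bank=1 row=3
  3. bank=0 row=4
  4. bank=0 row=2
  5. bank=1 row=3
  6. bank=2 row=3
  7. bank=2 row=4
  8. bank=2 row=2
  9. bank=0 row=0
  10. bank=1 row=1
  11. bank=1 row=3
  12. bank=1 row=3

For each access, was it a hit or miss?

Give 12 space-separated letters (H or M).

Acc 1: bank1 row4 -> MISS (open row4); precharges=0
Acc 2: bank1 row3 -> MISS (open row3); precharges=1
Acc 3: bank0 row4 -> MISS (open row4); precharges=1
Acc 4: bank0 row2 -> MISS (open row2); precharges=2
Acc 5: bank1 row3 -> HIT
Acc 6: bank2 row3 -> MISS (open row3); precharges=2
Acc 7: bank2 row4 -> MISS (open row4); precharges=3
Acc 8: bank2 row2 -> MISS (open row2); precharges=4
Acc 9: bank0 row0 -> MISS (open row0); precharges=5
Acc 10: bank1 row1 -> MISS (open row1); precharges=6
Acc 11: bank1 row3 -> MISS (open row3); precharges=7
Acc 12: bank1 row3 -> HIT

Answer: M M M M H M M M M M M H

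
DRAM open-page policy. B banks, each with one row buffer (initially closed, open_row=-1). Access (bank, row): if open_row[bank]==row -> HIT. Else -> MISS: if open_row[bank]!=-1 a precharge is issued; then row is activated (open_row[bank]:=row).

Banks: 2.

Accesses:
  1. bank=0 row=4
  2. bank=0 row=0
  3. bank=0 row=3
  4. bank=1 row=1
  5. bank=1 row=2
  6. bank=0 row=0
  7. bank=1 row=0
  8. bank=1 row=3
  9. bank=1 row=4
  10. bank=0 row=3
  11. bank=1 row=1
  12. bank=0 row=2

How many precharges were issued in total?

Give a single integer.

Acc 1: bank0 row4 -> MISS (open row4); precharges=0
Acc 2: bank0 row0 -> MISS (open row0); precharges=1
Acc 3: bank0 row3 -> MISS (open row3); precharges=2
Acc 4: bank1 row1 -> MISS (open row1); precharges=2
Acc 5: bank1 row2 -> MISS (open row2); precharges=3
Acc 6: bank0 row0 -> MISS (open row0); precharges=4
Acc 7: bank1 row0 -> MISS (open row0); precharges=5
Acc 8: bank1 row3 -> MISS (open row3); precharges=6
Acc 9: bank1 row4 -> MISS (open row4); precharges=7
Acc 10: bank0 row3 -> MISS (open row3); precharges=8
Acc 11: bank1 row1 -> MISS (open row1); precharges=9
Acc 12: bank0 row2 -> MISS (open row2); precharges=10

Answer: 10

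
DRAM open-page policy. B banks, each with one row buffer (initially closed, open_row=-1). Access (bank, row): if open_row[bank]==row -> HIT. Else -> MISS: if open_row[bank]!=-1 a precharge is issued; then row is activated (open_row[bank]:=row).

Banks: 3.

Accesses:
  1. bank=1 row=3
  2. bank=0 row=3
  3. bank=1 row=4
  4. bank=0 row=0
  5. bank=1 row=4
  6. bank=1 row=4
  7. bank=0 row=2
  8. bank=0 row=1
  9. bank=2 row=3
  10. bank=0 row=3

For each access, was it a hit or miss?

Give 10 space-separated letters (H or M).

Answer: M M M M H H M M M M

Derivation:
Acc 1: bank1 row3 -> MISS (open row3); precharges=0
Acc 2: bank0 row3 -> MISS (open row3); precharges=0
Acc 3: bank1 row4 -> MISS (open row4); precharges=1
Acc 4: bank0 row0 -> MISS (open row0); precharges=2
Acc 5: bank1 row4 -> HIT
Acc 6: bank1 row4 -> HIT
Acc 7: bank0 row2 -> MISS (open row2); precharges=3
Acc 8: bank0 row1 -> MISS (open row1); precharges=4
Acc 9: bank2 row3 -> MISS (open row3); precharges=4
Acc 10: bank0 row3 -> MISS (open row3); precharges=5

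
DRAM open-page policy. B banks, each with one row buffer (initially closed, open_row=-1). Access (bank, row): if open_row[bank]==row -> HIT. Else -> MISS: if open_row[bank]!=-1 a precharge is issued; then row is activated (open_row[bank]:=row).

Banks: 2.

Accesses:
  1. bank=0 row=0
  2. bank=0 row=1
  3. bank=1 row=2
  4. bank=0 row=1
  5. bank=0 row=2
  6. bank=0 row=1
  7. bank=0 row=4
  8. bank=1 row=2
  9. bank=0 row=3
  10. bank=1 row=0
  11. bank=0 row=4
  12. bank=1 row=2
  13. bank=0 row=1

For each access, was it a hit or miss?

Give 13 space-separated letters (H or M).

Answer: M M M H M M M H M M M M M

Derivation:
Acc 1: bank0 row0 -> MISS (open row0); precharges=0
Acc 2: bank0 row1 -> MISS (open row1); precharges=1
Acc 3: bank1 row2 -> MISS (open row2); precharges=1
Acc 4: bank0 row1 -> HIT
Acc 5: bank0 row2 -> MISS (open row2); precharges=2
Acc 6: bank0 row1 -> MISS (open row1); precharges=3
Acc 7: bank0 row4 -> MISS (open row4); precharges=4
Acc 8: bank1 row2 -> HIT
Acc 9: bank0 row3 -> MISS (open row3); precharges=5
Acc 10: bank1 row0 -> MISS (open row0); precharges=6
Acc 11: bank0 row4 -> MISS (open row4); precharges=7
Acc 12: bank1 row2 -> MISS (open row2); precharges=8
Acc 13: bank0 row1 -> MISS (open row1); precharges=9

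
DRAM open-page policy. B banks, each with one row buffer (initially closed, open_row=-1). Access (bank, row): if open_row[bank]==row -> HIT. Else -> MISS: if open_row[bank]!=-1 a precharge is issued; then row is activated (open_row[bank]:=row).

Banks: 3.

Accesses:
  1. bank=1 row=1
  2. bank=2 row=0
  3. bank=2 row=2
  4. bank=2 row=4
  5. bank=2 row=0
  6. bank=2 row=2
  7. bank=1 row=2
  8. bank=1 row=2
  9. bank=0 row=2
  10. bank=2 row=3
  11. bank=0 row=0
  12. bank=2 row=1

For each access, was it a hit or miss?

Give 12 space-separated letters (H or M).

Acc 1: bank1 row1 -> MISS (open row1); precharges=0
Acc 2: bank2 row0 -> MISS (open row0); precharges=0
Acc 3: bank2 row2 -> MISS (open row2); precharges=1
Acc 4: bank2 row4 -> MISS (open row4); precharges=2
Acc 5: bank2 row0 -> MISS (open row0); precharges=3
Acc 6: bank2 row2 -> MISS (open row2); precharges=4
Acc 7: bank1 row2 -> MISS (open row2); precharges=5
Acc 8: bank1 row2 -> HIT
Acc 9: bank0 row2 -> MISS (open row2); precharges=5
Acc 10: bank2 row3 -> MISS (open row3); precharges=6
Acc 11: bank0 row0 -> MISS (open row0); precharges=7
Acc 12: bank2 row1 -> MISS (open row1); precharges=8

Answer: M M M M M M M H M M M M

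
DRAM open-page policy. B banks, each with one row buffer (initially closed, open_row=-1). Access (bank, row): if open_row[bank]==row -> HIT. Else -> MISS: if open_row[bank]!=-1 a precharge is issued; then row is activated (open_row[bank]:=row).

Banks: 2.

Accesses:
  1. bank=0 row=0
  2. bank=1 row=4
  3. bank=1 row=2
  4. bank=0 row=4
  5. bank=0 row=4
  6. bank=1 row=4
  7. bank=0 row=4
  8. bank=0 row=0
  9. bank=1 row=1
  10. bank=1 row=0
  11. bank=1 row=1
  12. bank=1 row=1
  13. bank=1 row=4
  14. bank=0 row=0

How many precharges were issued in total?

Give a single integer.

Answer: 8

Derivation:
Acc 1: bank0 row0 -> MISS (open row0); precharges=0
Acc 2: bank1 row4 -> MISS (open row4); precharges=0
Acc 3: bank1 row2 -> MISS (open row2); precharges=1
Acc 4: bank0 row4 -> MISS (open row4); precharges=2
Acc 5: bank0 row4 -> HIT
Acc 6: bank1 row4 -> MISS (open row4); precharges=3
Acc 7: bank0 row4 -> HIT
Acc 8: bank0 row0 -> MISS (open row0); precharges=4
Acc 9: bank1 row1 -> MISS (open row1); precharges=5
Acc 10: bank1 row0 -> MISS (open row0); precharges=6
Acc 11: bank1 row1 -> MISS (open row1); precharges=7
Acc 12: bank1 row1 -> HIT
Acc 13: bank1 row4 -> MISS (open row4); precharges=8
Acc 14: bank0 row0 -> HIT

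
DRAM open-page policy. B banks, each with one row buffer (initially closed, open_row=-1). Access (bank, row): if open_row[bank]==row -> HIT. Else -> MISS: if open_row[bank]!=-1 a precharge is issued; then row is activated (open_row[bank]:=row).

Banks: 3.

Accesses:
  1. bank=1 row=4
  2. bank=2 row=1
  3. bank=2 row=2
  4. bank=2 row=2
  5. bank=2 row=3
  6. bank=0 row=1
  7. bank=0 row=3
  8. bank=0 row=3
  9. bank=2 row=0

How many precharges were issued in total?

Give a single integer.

Answer: 4

Derivation:
Acc 1: bank1 row4 -> MISS (open row4); precharges=0
Acc 2: bank2 row1 -> MISS (open row1); precharges=0
Acc 3: bank2 row2 -> MISS (open row2); precharges=1
Acc 4: bank2 row2 -> HIT
Acc 5: bank2 row3 -> MISS (open row3); precharges=2
Acc 6: bank0 row1 -> MISS (open row1); precharges=2
Acc 7: bank0 row3 -> MISS (open row3); precharges=3
Acc 8: bank0 row3 -> HIT
Acc 9: bank2 row0 -> MISS (open row0); precharges=4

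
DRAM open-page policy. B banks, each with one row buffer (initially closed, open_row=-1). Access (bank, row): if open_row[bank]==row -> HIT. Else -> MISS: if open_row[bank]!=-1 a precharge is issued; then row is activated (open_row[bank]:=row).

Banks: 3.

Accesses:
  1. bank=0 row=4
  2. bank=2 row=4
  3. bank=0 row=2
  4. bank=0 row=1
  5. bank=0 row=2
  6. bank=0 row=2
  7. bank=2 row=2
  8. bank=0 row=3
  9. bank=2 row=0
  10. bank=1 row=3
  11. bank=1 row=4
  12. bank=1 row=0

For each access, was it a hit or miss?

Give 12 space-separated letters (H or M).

Answer: M M M M M H M M M M M M

Derivation:
Acc 1: bank0 row4 -> MISS (open row4); precharges=0
Acc 2: bank2 row4 -> MISS (open row4); precharges=0
Acc 3: bank0 row2 -> MISS (open row2); precharges=1
Acc 4: bank0 row1 -> MISS (open row1); precharges=2
Acc 5: bank0 row2 -> MISS (open row2); precharges=3
Acc 6: bank0 row2 -> HIT
Acc 7: bank2 row2 -> MISS (open row2); precharges=4
Acc 8: bank0 row3 -> MISS (open row3); precharges=5
Acc 9: bank2 row0 -> MISS (open row0); precharges=6
Acc 10: bank1 row3 -> MISS (open row3); precharges=6
Acc 11: bank1 row4 -> MISS (open row4); precharges=7
Acc 12: bank1 row0 -> MISS (open row0); precharges=8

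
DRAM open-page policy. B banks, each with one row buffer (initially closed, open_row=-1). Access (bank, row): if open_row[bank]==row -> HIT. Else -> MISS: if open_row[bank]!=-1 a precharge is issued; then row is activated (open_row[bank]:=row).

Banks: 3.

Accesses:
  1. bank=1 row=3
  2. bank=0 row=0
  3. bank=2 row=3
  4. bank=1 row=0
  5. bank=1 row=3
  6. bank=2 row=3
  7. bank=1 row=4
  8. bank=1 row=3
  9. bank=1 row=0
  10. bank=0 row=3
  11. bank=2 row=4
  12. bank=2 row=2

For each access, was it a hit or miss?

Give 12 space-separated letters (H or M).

Acc 1: bank1 row3 -> MISS (open row3); precharges=0
Acc 2: bank0 row0 -> MISS (open row0); precharges=0
Acc 3: bank2 row3 -> MISS (open row3); precharges=0
Acc 4: bank1 row0 -> MISS (open row0); precharges=1
Acc 5: bank1 row3 -> MISS (open row3); precharges=2
Acc 6: bank2 row3 -> HIT
Acc 7: bank1 row4 -> MISS (open row4); precharges=3
Acc 8: bank1 row3 -> MISS (open row3); precharges=4
Acc 9: bank1 row0 -> MISS (open row0); precharges=5
Acc 10: bank0 row3 -> MISS (open row3); precharges=6
Acc 11: bank2 row4 -> MISS (open row4); precharges=7
Acc 12: bank2 row2 -> MISS (open row2); precharges=8

Answer: M M M M M H M M M M M M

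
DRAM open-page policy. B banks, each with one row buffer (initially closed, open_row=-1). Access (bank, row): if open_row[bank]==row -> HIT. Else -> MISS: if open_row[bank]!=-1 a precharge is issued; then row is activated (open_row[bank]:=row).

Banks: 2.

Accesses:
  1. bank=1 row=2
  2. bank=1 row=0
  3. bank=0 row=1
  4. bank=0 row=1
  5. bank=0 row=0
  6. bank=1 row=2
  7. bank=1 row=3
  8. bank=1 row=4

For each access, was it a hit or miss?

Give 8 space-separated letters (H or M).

Acc 1: bank1 row2 -> MISS (open row2); precharges=0
Acc 2: bank1 row0 -> MISS (open row0); precharges=1
Acc 3: bank0 row1 -> MISS (open row1); precharges=1
Acc 4: bank0 row1 -> HIT
Acc 5: bank0 row0 -> MISS (open row0); precharges=2
Acc 6: bank1 row2 -> MISS (open row2); precharges=3
Acc 7: bank1 row3 -> MISS (open row3); precharges=4
Acc 8: bank1 row4 -> MISS (open row4); precharges=5

Answer: M M M H M M M M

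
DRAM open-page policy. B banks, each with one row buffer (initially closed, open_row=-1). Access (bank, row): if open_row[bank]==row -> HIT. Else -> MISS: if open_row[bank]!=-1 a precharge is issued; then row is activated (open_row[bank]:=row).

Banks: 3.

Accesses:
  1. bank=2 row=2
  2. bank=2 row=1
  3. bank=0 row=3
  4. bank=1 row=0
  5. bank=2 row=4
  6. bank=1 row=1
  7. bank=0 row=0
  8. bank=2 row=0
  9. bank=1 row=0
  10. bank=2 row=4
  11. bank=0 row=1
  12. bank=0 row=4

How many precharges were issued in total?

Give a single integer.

Acc 1: bank2 row2 -> MISS (open row2); precharges=0
Acc 2: bank2 row1 -> MISS (open row1); precharges=1
Acc 3: bank0 row3 -> MISS (open row3); precharges=1
Acc 4: bank1 row0 -> MISS (open row0); precharges=1
Acc 5: bank2 row4 -> MISS (open row4); precharges=2
Acc 6: bank1 row1 -> MISS (open row1); precharges=3
Acc 7: bank0 row0 -> MISS (open row0); precharges=4
Acc 8: bank2 row0 -> MISS (open row0); precharges=5
Acc 9: bank1 row0 -> MISS (open row0); precharges=6
Acc 10: bank2 row4 -> MISS (open row4); precharges=7
Acc 11: bank0 row1 -> MISS (open row1); precharges=8
Acc 12: bank0 row4 -> MISS (open row4); precharges=9

Answer: 9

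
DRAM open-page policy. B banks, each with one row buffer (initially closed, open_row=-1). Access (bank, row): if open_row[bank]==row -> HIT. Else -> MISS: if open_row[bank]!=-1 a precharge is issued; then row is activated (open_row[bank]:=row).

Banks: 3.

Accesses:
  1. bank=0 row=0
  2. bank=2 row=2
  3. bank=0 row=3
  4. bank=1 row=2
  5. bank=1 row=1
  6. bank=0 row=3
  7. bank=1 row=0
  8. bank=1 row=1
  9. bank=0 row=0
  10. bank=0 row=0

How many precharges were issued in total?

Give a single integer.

Acc 1: bank0 row0 -> MISS (open row0); precharges=0
Acc 2: bank2 row2 -> MISS (open row2); precharges=0
Acc 3: bank0 row3 -> MISS (open row3); precharges=1
Acc 4: bank1 row2 -> MISS (open row2); precharges=1
Acc 5: bank1 row1 -> MISS (open row1); precharges=2
Acc 6: bank0 row3 -> HIT
Acc 7: bank1 row0 -> MISS (open row0); precharges=3
Acc 8: bank1 row1 -> MISS (open row1); precharges=4
Acc 9: bank0 row0 -> MISS (open row0); precharges=5
Acc 10: bank0 row0 -> HIT

Answer: 5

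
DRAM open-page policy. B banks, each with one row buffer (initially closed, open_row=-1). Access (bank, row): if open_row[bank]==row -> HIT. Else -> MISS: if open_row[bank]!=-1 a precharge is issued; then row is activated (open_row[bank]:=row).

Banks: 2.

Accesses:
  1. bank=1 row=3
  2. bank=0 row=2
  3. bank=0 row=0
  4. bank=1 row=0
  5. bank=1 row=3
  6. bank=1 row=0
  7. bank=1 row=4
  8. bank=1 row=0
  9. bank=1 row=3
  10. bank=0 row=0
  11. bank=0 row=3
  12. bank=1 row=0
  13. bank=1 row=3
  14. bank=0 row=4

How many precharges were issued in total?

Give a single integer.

Acc 1: bank1 row3 -> MISS (open row3); precharges=0
Acc 2: bank0 row2 -> MISS (open row2); precharges=0
Acc 3: bank0 row0 -> MISS (open row0); precharges=1
Acc 4: bank1 row0 -> MISS (open row0); precharges=2
Acc 5: bank1 row3 -> MISS (open row3); precharges=3
Acc 6: bank1 row0 -> MISS (open row0); precharges=4
Acc 7: bank1 row4 -> MISS (open row4); precharges=5
Acc 8: bank1 row0 -> MISS (open row0); precharges=6
Acc 9: bank1 row3 -> MISS (open row3); precharges=7
Acc 10: bank0 row0 -> HIT
Acc 11: bank0 row3 -> MISS (open row3); precharges=8
Acc 12: bank1 row0 -> MISS (open row0); precharges=9
Acc 13: bank1 row3 -> MISS (open row3); precharges=10
Acc 14: bank0 row4 -> MISS (open row4); precharges=11

Answer: 11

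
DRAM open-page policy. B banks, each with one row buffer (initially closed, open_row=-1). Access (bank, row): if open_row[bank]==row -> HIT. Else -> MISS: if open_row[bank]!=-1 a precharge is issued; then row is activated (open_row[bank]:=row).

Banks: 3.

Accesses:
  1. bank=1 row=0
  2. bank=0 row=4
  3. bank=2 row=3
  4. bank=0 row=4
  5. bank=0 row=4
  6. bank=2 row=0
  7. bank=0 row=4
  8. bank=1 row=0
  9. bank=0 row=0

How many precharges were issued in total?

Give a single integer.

Acc 1: bank1 row0 -> MISS (open row0); precharges=0
Acc 2: bank0 row4 -> MISS (open row4); precharges=0
Acc 3: bank2 row3 -> MISS (open row3); precharges=0
Acc 4: bank0 row4 -> HIT
Acc 5: bank0 row4 -> HIT
Acc 6: bank2 row0 -> MISS (open row0); precharges=1
Acc 7: bank0 row4 -> HIT
Acc 8: bank1 row0 -> HIT
Acc 9: bank0 row0 -> MISS (open row0); precharges=2

Answer: 2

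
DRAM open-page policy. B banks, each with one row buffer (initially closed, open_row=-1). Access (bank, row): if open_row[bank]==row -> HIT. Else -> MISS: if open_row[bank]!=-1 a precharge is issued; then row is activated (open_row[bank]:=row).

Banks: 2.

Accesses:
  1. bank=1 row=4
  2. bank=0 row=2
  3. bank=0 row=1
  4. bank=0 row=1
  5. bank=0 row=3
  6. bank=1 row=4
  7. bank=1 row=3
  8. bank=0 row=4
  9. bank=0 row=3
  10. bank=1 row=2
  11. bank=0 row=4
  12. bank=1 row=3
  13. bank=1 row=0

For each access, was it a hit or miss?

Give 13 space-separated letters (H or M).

Answer: M M M H M H M M M M M M M

Derivation:
Acc 1: bank1 row4 -> MISS (open row4); precharges=0
Acc 2: bank0 row2 -> MISS (open row2); precharges=0
Acc 3: bank0 row1 -> MISS (open row1); precharges=1
Acc 4: bank0 row1 -> HIT
Acc 5: bank0 row3 -> MISS (open row3); precharges=2
Acc 6: bank1 row4 -> HIT
Acc 7: bank1 row3 -> MISS (open row3); precharges=3
Acc 8: bank0 row4 -> MISS (open row4); precharges=4
Acc 9: bank0 row3 -> MISS (open row3); precharges=5
Acc 10: bank1 row2 -> MISS (open row2); precharges=6
Acc 11: bank0 row4 -> MISS (open row4); precharges=7
Acc 12: bank1 row3 -> MISS (open row3); precharges=8
Acc 13: bank1 row0 -> MISS (open row0); precharges=9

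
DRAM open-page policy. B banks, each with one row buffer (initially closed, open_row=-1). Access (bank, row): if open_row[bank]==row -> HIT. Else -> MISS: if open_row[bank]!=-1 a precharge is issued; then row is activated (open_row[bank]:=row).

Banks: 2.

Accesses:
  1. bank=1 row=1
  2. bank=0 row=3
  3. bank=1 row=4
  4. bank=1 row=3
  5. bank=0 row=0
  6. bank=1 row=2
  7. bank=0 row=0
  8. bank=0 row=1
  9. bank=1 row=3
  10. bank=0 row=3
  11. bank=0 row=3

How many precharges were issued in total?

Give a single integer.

Acc 1: bank1 row1 -> MISS (open row1); precharges=0
Acc 2: bank0 row3 -> MISS (open row3); precharges=0
Acc 3: bank1 row4 -> MISS (open row4); precharges=1
Acc 4: bank1 row3 -> MISS (open row3); precharges=2
Acc 5: bank0 row0 -> MISS (open row0); precharges=3
Acc 6: bank1 row2 -> MISS (open row2); precharges=4
Acc 7: bank0 row0 -> HIT
Acc 8: bank0 row1 -> MISS (open row1); precharges=5
Acc 9: bank1 row3 -> MISS (open row3); precharges=6
Acc 10: bank0 row3 -> MISS (open row3); precharges=7
Acc 11: bank0 row3 -> HIT

Answer: 7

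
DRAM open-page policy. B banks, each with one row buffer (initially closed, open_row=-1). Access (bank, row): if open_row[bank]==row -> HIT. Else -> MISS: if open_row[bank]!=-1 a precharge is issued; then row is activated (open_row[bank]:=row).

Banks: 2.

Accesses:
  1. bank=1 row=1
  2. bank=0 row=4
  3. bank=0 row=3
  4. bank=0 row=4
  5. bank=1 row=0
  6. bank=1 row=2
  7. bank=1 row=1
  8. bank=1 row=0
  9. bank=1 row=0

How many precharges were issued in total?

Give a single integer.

Acc 1: bank1 row1 -> MISS (open row1); precharges=0
Acc 2: bank0 row4 -> MISS (open row4); precharges=0
Acc 3: bank0 row3 -> MISS (open row3); precharges=1
Acc 4: bank0 row4 -> MISS (open row4); precharges=2
Acc 5: bank1 row0 -> MISS (open row0); precharges=3
Acc 6: bank1 row2 -> MISS (open row2); precharges=4
Acc 7: bank1 row1 -> MISS (open row1); precharges=5
Acc 8: bank1 row0 -> MISS (open row0); precharges=6
Acc 9: bank1 row0 -> HIT

Answer: 6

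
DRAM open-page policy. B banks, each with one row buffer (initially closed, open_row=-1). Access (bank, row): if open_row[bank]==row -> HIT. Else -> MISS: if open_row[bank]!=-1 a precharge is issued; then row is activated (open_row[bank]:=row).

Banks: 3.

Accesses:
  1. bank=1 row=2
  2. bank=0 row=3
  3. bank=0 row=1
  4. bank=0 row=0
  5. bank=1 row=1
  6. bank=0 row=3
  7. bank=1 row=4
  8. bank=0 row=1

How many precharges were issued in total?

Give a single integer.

Acc 1: bank1 row2 -> MISS (open row2); precharges=0
Acc 2: bank0 row3 -> MISS (open row3); precharges=0
Acc 3: bank0 row1 -> MISS (open row1); precharges=1
Acc 4: bank0 row0 -> MISS (open row0); precharges=2
Acc 5: bank1 row1 -> MISS (open row1); precharges=3
Acc 6: bank0 row3 -> MISS (open row3); precharges=4
Acc 7: bank1 row4 -> MISS (open row4); precharges=5
Acc 8: bank0 row1 -> MISS (open row1); precharges=6

Answer: 6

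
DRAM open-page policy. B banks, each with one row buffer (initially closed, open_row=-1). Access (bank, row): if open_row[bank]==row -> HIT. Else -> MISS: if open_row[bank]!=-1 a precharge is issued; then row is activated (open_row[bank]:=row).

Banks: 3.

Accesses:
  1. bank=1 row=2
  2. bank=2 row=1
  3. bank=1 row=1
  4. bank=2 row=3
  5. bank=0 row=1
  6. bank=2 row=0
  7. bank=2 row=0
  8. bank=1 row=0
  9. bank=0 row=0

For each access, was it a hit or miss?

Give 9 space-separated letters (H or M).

Answer: M M M M M M H M M

Derivation:
Acc 1: bank1 row2 -> MISS (open row2); precharges=0
Acc 2: bank2 row1 -> MISS (open row1); precharges=0
Acc 3: bank1 row1 -> MISS (open row1); precharges=1
Acc 4: bank2 row3 -> MISS (open row3); precharges=2
Acc 5: bank0 row1 -> MISS (open row1); precharges=2
Acc 6: bank2 row0 -> MISS (open row0); precharges=3
Acc 7: bank2 row0 -> HIT
Acc 8: bank1 row0 -> MISS (open row0); precharges=4
Acc 9: bank0 row0 -> MISS (open row0); precharges=5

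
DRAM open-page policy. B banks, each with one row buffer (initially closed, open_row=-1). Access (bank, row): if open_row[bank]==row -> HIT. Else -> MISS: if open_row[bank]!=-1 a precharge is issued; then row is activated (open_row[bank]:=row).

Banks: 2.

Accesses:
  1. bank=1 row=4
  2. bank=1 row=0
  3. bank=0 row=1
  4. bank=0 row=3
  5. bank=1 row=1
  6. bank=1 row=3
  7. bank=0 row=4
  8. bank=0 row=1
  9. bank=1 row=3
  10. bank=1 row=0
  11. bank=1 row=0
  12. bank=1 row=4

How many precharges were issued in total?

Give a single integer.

Acc 1: bank1 row4 -> MISS (open row4); precharges=0
Acc 2: bank1 row0 -> MISS (open row0); precharges=1
Acc 3: bank0 row1 -> MISS (open row1); precharges=1
Acc 4: bank0 row3 -> MISS (open row3); precharges=2
Acc 5: bank1 row1 -> MISS (open row1); precharges=3
Acc 6: bank1 row3 -> MISS (open row3); precharges=4
Acc 7: bank0 row4 -> MISS (open row4); precharges=5
Acc 8: bank0 row1 -> MISS (open row1); precharges=6
Acc 9: bank1 row3 -> HIT
Acc 10: bank1 row0 -> MISS (open row0); precharges=7
Acc 11: bank1 row0 -> HIT
Acc 12: bank1 row4 -> MISS (open row4); precharges=8

Answer: 8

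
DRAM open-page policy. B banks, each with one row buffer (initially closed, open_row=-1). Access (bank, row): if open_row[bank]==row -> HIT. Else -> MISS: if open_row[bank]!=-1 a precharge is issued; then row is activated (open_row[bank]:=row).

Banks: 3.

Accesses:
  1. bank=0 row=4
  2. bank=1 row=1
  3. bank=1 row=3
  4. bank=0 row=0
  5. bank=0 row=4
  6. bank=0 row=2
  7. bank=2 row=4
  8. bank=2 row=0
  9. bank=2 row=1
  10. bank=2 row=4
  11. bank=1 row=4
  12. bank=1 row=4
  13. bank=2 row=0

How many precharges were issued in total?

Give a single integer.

Answer: 9

Derivation:
Acc 1: bank0 row4 -> MISS (open row4); precharges=0
Acc 2: bank1 row1 -> MISS (open row1); precharges=0
Acc 3: bank1 row3 -> MISS (open row3); precharges=1
Acc 4: bank0 row0 -> MISS (open row0); precharges=2
Acc 5: bank0 row4 -> MISS (open row4); precharges=3
Acc 6: bank0 row2 -> MISS (open row2); precharges=4
Acc 7: bank2 row4 -> MISS (open row4); precharges=4
Acc 8: bank2 row0 -> MISS (open row0); precharges=5
Acc 9: bank2 row1 -> MISS (open row1); precharges=6
Acc 10: bank2 row4 -> MISS (open row4); precharges=7
Acc 11: bank1 row4 -> MISS (open row4); precharges=8
Acc 12: bank1 row4 -> HIT
Acc 13: bank2 row0 -> MISS (open row0); precharges=9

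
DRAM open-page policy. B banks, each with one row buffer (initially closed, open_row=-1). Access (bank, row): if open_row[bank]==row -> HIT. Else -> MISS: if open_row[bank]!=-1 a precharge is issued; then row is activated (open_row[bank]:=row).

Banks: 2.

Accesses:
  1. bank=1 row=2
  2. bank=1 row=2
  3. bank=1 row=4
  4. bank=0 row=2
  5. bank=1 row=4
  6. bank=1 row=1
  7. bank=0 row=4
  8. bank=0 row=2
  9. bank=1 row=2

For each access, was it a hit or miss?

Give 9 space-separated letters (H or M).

Answer: M H M M H M M M M

Derivation:
Acc 1: bank1 row2 -> MISS (open row2); precharges=0
Acc 2: bank1 row2 -> HIT
Acc 3: bank1 row4 -> MISS (open row4); precharges=1
Acc 4: bank0 row2 -> MISS (open row2); precharges=1
Acc 5: bank1 row4 -> HIT
Acc 6: bank1 row1 -> MISS (open row1); precharges=2
Acc 7: bank0 row4 -> MISS (open row4); precharges=3
Acc 8: bank0 row2 -> MISS (open row2); precharges=4
Acc 9: bank1 row2 -> MISS (open row2); precharges=5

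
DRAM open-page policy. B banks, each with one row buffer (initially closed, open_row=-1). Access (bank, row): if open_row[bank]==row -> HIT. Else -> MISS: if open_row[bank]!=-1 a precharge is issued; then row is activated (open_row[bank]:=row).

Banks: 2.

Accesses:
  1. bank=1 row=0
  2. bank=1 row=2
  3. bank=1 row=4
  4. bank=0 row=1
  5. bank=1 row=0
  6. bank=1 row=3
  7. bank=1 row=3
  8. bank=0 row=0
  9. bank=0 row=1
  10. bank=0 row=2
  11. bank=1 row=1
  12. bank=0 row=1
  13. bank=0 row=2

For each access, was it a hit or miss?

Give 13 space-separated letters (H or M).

Answer: M M M M M M H M M M M M M

Derivation:
Acc 1: bank1 row0 -> MISS (open row0); precharges=0
Acc 2: bank1 row2 -> MISS (open row2); precharges=1
Acc 3: bank1 row4 -> MISS (open row4); precharges=2
Acc 4: bank0 row1 -> MISS (open row1); precharges=2
Acc 5: bank1 row0 -> MISS (open row0); precharges=3
Acc 6: bank1 row3 -> MISS (open row3); precharges=4
Acc 7: bank1 row3 -> HIT
Acc 8: bank0 row0 -> MISS (open row0); precharges=5
Acc 9: bank0 row1 -> MISS (open row1); precharges=6
Acc 10: bank0 row2 -> MISS (open row2); precharges=7
Acc 11: bank1 row1 -> MISS (open row1); precharges=8
Acc 12: bank0 row1 -> MISS (open row1); precharges=9
Acc 13: bank0 row2 -> MISS (open row2); precharges=10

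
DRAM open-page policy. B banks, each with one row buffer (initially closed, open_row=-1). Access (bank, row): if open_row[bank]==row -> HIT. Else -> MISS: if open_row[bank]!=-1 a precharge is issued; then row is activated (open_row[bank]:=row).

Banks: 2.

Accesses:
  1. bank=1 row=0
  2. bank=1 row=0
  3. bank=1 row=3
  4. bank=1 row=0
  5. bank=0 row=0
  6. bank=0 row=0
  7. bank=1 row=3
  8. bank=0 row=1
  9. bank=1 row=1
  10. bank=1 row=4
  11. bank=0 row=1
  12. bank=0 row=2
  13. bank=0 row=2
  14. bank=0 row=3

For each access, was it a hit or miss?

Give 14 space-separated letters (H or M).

Acc 1: bank1 row0 -> MISS (open row0); precharges=0
Acc 2: bank1 row0 -> HIT
Acc 3: bank1 row3 -> MISS (open row3); precharges=1
Acc 4: bank1 row0 -> MISS (open row0); precharges=2
Acc 5: bank0 row0 -> MISS (open row0); precharges=2
Acc 6: bank0 row0 -> HIT
Acc 7: bank1 row3 -> MISS (open row3); precharges=3
Acc 8: bank0 row1 -> MISS (open row1); precharges=4
Acc 9: bank1 row1 -> MISS (open row1); precharges=5
Acc 10: bank1 row4 -> MISS (open row4); precharges=6
Acc 11: bank0 row1 -> HIT
Acc 12: bank0 row2 -> MISS (open row2); precharges=7
Acc 13: bank0 row2 -> HIT
Acc 14: bank0 row3 -> MISS (open row3); precharges=8

Answer: M H M M M H M M M M H M H M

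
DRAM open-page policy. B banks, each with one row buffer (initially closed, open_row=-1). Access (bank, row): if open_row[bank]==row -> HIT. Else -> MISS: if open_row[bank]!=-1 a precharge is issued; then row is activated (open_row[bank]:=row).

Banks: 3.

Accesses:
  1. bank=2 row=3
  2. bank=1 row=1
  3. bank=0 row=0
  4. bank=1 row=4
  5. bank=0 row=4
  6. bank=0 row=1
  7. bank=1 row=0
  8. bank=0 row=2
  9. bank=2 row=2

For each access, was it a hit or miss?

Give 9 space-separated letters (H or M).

Answer: M M M M M M M M M

Derivation:
Acc 1: bank2 row3 -> MISS (open row3); precharges=0
Acc 2: bank1 row1 -> MISS (open row1); precharges=0
Acc 3: bank0 row0 -> MISS (open row0); precharges=0
Acc 4: bank1 row4 -> MISS (open row4); precharges=1
Acc 5: bank0 row4 -> MISS (open row4); precharges=2
Acc 6: bank0 row1 -> MISS (open row1); precharges=3
Acc 7: bank1 row0 -> MISS (open row0); precharges=4
Acc 8: bank0 row2 -> MISS (open row2); precharges=5
Acc 9: bank2 row2 -> MISS (open row2); precharges=6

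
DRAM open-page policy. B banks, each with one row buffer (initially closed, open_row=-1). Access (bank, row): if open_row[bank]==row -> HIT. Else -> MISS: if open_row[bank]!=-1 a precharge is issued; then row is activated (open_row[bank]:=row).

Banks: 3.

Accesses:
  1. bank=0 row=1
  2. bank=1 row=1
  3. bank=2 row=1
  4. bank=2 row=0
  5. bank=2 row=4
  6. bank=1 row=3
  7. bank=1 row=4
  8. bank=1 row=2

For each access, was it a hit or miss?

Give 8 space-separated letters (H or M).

Acc 1: bank0 row1 -> MISS (open row1); precharges=0
Acc 2: bank1 row1 -> MISS (open row1); precharges=0
Acc 3: bank2 row1 -> MISS (open row1); precharges=0
Acc 4: bank2 row0 -> MISS (open row0); precharges=1
Acc 5: bank2 row4 -> MISS (open row4); precharges=2
Acc 6: bank1 row3 -> MISS (open row3); precharges=3
Acc 7: bank1 row4 -> MISS (open row4); precharges=4
Acc 8: bank1 row2 -> MISS (open row2); precharges=5

Answer: M M M M M M M M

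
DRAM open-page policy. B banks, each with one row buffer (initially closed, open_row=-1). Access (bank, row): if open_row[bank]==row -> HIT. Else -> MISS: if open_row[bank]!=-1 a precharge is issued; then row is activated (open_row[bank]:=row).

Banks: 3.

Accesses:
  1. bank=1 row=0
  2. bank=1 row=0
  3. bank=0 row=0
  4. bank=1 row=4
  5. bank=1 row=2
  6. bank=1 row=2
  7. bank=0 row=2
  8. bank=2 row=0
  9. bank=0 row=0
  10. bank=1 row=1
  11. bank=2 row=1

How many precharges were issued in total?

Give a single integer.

Answer: 6

Derivation:
Acc 1: bank1 row0 -> MISS (open row0); precharges=0
Acc 2: bank1 row0 -> HIT
Acc 3: bank0 row0 -> MISS (open row0); precharges=0
Acc 4: bank1 row4 -> MISS (open row4); precharges=1
Acc 5: bank1 row2 -> MISS (open row2); precharges=2
Acc 6: bank1 row2 -> HIT
Acc 7: bank0 row2 -> MISS (open row2); precharges=3
Acc 8: bank2 row0 -> MISS (open row0); precharges=3
Acc 9: bank0 row0 -> MISS (open row0); precharges=4
Acc 10: bank1 row1 -> MISS (open row1); precharges=5
Acc 11: bank2 row1 -> MISS (open row1); precharges=6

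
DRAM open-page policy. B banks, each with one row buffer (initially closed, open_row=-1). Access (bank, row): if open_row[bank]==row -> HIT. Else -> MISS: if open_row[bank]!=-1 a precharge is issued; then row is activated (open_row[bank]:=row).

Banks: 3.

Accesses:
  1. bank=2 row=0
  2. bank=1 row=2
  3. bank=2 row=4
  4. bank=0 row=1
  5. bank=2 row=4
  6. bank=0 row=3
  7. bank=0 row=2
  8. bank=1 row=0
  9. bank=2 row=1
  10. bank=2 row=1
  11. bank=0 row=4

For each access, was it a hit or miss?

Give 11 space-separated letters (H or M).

Acc 1: bank2 row0 -> MISS (open row0); precharges=0
Acc 2: bank1 row2 -> MISS (open row2); precharges=0
Acc 3: bank2 row4 -> MISS (open row4); precharges=1
Acc 4: bank0 row1 -> MISS (open row1); precharges=1
Acc 5: bank2 row4 -> HIT
Acc 6: bank0 row3 -> MISS (open row3); precharges=2
Acc 7: bank0 row2 -> MISS (open row2); precharges=3
Acc 8: bank1 row0 -> MISS (open row0); precharges=4
Acc 9: bank2 row1 -> MISS (open row1); precharges=5
Acc 10: bank2 row1 -> HIT
Acc 11: bank0 row4 -> MISS (open row4); precharges=6

Answer: M M M M H M M M M H M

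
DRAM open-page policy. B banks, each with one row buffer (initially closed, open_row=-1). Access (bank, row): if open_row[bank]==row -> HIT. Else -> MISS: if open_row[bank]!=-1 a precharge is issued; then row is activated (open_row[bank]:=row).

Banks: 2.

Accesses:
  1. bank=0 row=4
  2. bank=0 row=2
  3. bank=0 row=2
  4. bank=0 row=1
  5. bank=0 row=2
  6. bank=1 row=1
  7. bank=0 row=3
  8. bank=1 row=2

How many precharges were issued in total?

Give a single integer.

Answer: 5

Derivation:
Acc 1: bank0 row4 -> MISS (open row4); precharges=0
Acc 2: bank0 row2 -> MISS (open row2); precharges=1
Acc 3: bank0 row2 -> HIT
Acc 4: bank0 row1 -> MISS (open row1); precharges=2
Acc 5: bank0 row2 -> MISS (open row2); precharges=3
Acc 6: bank1 row1 -> MISS (open row1); precharges=3
Acc 7: bank0 row3 -> MISS (open row3); precharges=4
Acc 8: bank1 row2 -> MISS (open row2); precharges=5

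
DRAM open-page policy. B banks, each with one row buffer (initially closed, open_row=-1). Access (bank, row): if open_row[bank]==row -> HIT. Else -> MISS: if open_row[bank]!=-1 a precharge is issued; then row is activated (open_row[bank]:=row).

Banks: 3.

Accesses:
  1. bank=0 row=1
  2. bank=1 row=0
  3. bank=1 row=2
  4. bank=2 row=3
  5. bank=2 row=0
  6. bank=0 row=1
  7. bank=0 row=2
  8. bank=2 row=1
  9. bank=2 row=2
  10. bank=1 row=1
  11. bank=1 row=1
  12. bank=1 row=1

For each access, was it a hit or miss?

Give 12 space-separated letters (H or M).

Acc 1: bank0 row1 -> MISS (open row1); precharges=0
Acc 2: bank1 row0 -> MISS (open row0); precharges=0
Acc 3: bank1 row2 -> MISS (open row2); precharges=1
Acc 4: bank2 row3 -> MISS (open row3); precharges=1
Acc 5: bank2 row0 -> MISS (open row0); precharges=2
Acc 6: bank0 row1 -> HIT
Acc 7: bank0 row2 -> MISS (open row2); precharges=3
Acc 8: bank2 row1 -> MISS (open row1); precharges=4
Acc 9: bank2 row2 -> MISS (open row2); precharges=5
Acc 10: bank1 row1 -> MISS (open row1); precharges=6
Acc 11: bank1 row1 -> HIT
Acc 12: bank1 row1 -> HIT

Answer: M M M M M H M M M M H H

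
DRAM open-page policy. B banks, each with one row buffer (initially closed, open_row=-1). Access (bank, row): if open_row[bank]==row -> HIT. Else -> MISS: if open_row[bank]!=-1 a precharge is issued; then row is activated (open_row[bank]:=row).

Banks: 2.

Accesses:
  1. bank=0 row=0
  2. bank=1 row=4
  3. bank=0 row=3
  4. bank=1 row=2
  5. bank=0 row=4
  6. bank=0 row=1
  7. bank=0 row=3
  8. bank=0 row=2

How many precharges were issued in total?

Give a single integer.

Answer: 6

Derivation:
Acc 1: bank0 row0 -> MISS (open row0); precharges=0
Acc 2: bank1 row4 -> MISS (open row4); precharges=0
Acc 3: bank0 row3 -> MISS (open row3); precharges=1
Acc 4: bank1 row2 -> MISS (open row2); precharges=2
Acc 5: bank0 row4 -> MISS (open row4); precharges=3
Acc 6: bank0 row1 -> MISS (open row1); precharges=4
Acc 7: bank0 row3 -> MISS (open row3); precharges=5
Acc 8: bank0 row2 -> MISS (open row2); precharges=6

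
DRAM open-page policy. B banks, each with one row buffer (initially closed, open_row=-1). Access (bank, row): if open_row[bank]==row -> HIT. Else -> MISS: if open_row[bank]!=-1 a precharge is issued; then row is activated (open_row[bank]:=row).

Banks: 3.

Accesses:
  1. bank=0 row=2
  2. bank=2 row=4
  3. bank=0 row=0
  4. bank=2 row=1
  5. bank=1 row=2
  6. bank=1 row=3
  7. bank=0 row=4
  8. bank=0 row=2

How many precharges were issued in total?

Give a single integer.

Answer: 5

Derivation:
Acc 1: bank0 row2 -> MISS (open row2); precharges=0
Acc 2: bank2 row4 -> MISS (open row4); precharges=0
Acc 3: bank0 row0 -> MISS (open row0); precharges=1
Acc 4: bank2 row1 -> MISS (open row1); precharges=2
Acc 5: bank1 row2 -> MISS (open row2); precharges=2
Acc 6: bank1 row3 -> MISS (open row3); precharges=3
Acc 7: bank0 row4 -> MISS (open row4); precharges=4
Acc 8: bank0 row2 -> MISS (open row2); precharges=5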